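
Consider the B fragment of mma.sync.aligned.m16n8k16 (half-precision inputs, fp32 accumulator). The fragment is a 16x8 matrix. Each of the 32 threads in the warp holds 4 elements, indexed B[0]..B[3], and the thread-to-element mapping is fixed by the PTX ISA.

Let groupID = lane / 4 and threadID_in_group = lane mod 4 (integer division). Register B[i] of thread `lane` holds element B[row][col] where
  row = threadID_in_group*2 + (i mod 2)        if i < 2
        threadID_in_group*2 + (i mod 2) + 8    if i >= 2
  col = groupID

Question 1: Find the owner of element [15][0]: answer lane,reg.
3,3

c=0⇒gr=0  r=15⇒Rb=1,th=3,odd=1
L=0*4+3=3  i=1*2+1=3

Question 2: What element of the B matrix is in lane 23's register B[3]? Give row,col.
lane 23: G=5 (23/4), T=3 (23%4)
i=3: r=3*2+1+8=15, c=G=5

15,5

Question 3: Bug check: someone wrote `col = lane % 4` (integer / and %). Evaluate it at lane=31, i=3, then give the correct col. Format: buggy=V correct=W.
`lane % 4`[31,3]→3
lane 31: G=7 (31/4), T=3 (31%4)
i=3: r=3*2+1+8=15, c=G=7
col: 3 vs 7

buggy=3 correct=7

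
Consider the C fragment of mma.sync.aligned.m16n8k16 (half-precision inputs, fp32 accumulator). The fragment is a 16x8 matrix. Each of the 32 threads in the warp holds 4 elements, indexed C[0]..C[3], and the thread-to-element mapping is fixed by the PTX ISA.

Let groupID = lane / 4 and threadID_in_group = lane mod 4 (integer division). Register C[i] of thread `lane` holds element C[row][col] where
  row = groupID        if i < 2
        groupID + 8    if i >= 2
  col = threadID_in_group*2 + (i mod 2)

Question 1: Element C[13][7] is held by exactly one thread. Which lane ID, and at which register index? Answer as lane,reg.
r=13->g=5,rb=1  c=7->t=3,b0=1
L=5*4+3=23  i=1*2+1=3

23,3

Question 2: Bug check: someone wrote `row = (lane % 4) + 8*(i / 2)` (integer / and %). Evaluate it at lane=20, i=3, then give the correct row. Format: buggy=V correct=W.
`(lane % 4) + 8*(i / 2)`[20,3]->8
L=20->gid=20>>2=5, tid=20&3=0
[3]->row 5+8=13  col 0·2+1=1
row: 8 vs 13

buggy=8 correct=13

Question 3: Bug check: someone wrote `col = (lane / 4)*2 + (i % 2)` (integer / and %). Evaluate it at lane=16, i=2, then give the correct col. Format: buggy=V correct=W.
buggy=8 correct=0

`(lane / 4)*2 + (i % 2)`[16,2]->8
lane 16: gid=4 (16/4), tid=0 (16%4)
i=2: r=4+8=12, c=0*2+0=0
col: 8 vs 0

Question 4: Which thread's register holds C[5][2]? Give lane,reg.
r=5⇒gr=5,Rb=0  c=2⇒th=1,odd=0
L=5*4+1=21  i=0*2+0=0

21,0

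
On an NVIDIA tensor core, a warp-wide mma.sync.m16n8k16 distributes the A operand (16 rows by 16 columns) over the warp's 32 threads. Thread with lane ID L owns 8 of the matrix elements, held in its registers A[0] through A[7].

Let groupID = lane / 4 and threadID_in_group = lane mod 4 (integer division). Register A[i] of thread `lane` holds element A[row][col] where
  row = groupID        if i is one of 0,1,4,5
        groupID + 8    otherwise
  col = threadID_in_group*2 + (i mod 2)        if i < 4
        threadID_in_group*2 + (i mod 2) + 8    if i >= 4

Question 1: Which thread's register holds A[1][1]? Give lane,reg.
4,1

r=1→G=1,rhi=0  c=1→chi=0,T=0,p=1
L=1*4+0=4  i=0*4+0*2+1=1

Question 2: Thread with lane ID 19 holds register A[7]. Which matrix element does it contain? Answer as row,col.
lane 19->19/4=4, 19 mod 4=3
i=7  r:4+8->12  c:2·3+1+8->15

12,15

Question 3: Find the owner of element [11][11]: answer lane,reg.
r=11→G=3,rhi=1  c=11→chi=1,T=1,p=1
L=3*4+1=13  i=1*4+1*2+1=7

13,7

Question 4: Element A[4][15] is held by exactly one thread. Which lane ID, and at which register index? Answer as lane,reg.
r=4→G=4,rhi=0  c=15→chi=1,T=3,p=1
L=4*4+3=19  i=1*4+0*2+1=5

19,5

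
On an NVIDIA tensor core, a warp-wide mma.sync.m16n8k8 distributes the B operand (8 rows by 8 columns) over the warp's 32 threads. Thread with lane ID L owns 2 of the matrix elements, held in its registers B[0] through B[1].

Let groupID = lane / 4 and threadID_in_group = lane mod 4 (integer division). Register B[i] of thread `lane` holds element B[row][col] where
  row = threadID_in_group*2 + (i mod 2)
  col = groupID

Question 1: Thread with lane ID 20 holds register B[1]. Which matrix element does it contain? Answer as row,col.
1,5

lane 20->20/4=5, 20 mod 4=0
i=1  r:2·0+1->1  c:5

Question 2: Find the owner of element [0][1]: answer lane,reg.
4,0

c: 1->gid=1  r: 0->tid=0,i&1=0
L=1*4+0=4  i=0=0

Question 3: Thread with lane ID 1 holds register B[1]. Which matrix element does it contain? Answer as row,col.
3,0

lane 1: gr=0 (1/4), th=1 (1%4)
i=1: r=1*2+1=3, c=gr=0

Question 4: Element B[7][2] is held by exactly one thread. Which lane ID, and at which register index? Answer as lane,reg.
c: 2->gid=2  r: 7->tid=3,i&1=1
L=2*4+3=11  i=1=1

11,1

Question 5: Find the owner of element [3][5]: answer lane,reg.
21,1

c:5=>grp=5  r:3=>tig=1,lo=1
L=5*4+1=21  i=1=1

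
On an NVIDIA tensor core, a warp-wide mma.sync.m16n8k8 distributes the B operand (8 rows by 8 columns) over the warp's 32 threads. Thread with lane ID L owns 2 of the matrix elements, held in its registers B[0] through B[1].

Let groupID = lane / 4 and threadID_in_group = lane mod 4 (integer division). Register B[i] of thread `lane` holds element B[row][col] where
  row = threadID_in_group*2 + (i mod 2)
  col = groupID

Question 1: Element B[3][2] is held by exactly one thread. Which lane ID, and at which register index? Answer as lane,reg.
c: 2->gid=2  r: 3->tid=1,i&1=1
L=2*4+1=9  i=1=1

9,1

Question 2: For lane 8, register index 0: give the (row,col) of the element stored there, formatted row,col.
lane 8->8/4=2, 8 mod 4=0
i=0  r:2·0+0->0  c:2

0,2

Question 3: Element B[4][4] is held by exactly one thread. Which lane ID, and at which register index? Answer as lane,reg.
18,0

c=4⇒gr=4  r=4⇒th=2,odd=0
L=4*4+2=18  i=0=0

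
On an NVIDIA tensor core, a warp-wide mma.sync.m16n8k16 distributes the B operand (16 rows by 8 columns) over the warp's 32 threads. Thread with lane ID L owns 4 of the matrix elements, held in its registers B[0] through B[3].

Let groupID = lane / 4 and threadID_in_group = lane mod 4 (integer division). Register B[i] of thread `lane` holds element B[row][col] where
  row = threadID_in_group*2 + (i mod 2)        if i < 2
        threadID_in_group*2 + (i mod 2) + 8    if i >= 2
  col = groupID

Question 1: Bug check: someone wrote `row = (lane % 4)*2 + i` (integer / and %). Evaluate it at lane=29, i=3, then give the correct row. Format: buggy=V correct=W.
buggy=5 correct=11

`(lane % 4)*2 + i`[29,3]=>5
lane 29: grp=7 (29/4), tig=1 (29%4)
i=3: r=1*2+1+8=11, c=grp=7
row: 5 vs 11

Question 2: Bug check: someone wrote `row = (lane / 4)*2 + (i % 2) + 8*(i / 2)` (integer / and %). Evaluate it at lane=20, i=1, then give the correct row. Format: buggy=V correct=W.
buggy=11 correct=1

`(lane / 4)*2 + (i % 2) + 8*(i / 2)`[20,1]->11
lane 20: g=5 (20/4), t=0 (20%4)
i=1: r=0*2+1+0=1, c=g=5
row: 11 vs 1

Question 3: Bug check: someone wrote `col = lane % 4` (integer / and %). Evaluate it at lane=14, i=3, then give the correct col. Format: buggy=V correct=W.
`lane % 4`[14,3]⇒2
lane 14: gr=3 (14/4), th=2 (14%4)
i=3: r=2*2+1+8=13, c=gr=3
col: 2 vs 3

buggy=2 correct=3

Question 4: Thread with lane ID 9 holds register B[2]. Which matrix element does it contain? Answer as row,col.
10,2

9: gid=2,tid=1
[2] (1*2+0+8,2) = (10,2)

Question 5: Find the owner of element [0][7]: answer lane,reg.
28,0

c:7=>grp=7  r:0=>rB=0,tig=0,lo=0
L=7*4+0=28  i=0*2+0=0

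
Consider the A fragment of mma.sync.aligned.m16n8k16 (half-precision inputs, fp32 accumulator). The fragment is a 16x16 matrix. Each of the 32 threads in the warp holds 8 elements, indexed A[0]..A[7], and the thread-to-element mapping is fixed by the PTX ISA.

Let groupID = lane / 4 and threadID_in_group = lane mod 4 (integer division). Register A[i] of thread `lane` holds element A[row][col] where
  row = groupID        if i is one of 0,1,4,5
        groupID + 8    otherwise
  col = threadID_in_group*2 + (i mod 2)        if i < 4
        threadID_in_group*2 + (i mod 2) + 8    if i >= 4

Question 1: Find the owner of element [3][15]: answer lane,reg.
15,5

r=3→G=3,rhi=0  c=15→chi=1,T=3,p=1
L=3*4+3=15  i=1*4+0*2+1=5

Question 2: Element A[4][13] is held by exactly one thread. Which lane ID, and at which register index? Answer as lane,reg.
18,5

r=4→G=4,rhi=0  c=13→chi=1,T=2,p=1
L=4*4+2=18  i=1*4+0*2+1=5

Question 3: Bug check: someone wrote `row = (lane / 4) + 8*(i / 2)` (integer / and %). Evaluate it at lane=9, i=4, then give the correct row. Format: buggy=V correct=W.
`(lane / 4) + 8*(i / 2)`[9,4]->18
lane 9->9/4=2, 9 mod 4=1
i=4  r:2+0->2  c:2·1+0+8->10
row: 18 vs 2

buggy=18 correct=2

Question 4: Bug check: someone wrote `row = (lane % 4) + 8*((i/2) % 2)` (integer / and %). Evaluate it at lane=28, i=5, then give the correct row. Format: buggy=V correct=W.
`(lane % 4) + 8*((i/2) % 2)`[28,5]->0
lane 28->28/4=7, 28 mod 4=0
i=5  r:7+0->7  c:2·0+1+8->9
row: 0 vs 7

buggy=0 correct=7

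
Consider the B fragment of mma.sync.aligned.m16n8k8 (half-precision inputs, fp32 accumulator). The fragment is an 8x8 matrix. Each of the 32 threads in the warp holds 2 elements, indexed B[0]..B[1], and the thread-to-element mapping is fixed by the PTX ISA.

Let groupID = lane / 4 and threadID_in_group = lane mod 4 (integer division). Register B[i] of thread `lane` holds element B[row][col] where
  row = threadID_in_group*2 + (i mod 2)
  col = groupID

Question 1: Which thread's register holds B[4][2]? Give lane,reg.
c:2=>grp=2  r:4=>tig=2,lo=0
L=2*4+2=10  i=0=0

10,0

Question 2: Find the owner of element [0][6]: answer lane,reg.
24,0

c=6⇒gr=6  r=0⇒th=0,odd=0
L=6*4+0=24  i=0=0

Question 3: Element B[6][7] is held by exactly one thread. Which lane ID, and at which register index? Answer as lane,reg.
31,0

c=7⇒gr=7  r=6⇒th=3,odd=0
L=7*4+3=31  i=0=0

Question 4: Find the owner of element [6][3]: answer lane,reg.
15,0

c=3→G=3  r=6→T=3,p=0
L=3*4+3=15  i=0=0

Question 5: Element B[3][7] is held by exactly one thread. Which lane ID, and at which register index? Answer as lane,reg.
29,1

c=7->g=7  r=3->t=1,b0=1
L=7*4+1=29  i=1=1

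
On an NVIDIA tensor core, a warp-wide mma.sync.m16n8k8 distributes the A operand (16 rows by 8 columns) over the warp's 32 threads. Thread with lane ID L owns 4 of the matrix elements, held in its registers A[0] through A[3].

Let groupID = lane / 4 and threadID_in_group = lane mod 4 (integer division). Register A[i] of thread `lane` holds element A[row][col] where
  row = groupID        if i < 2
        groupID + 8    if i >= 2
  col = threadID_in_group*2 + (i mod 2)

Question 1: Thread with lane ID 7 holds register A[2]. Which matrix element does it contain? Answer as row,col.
lane 7: gid=1 (7/4), tid=3 (7%4)
i=2: r=1+8=9, c=3*2+0=6

9,6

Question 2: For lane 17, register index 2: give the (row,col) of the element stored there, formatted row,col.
L=17->gid=17>>2=4, tid=17&3=1
[2]->row 4+8=12  col 1·2+0=2

12,2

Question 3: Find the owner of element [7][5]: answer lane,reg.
r: 7->gid=7,r8=0  c: 5->tid=2,i&1=1
L=7*4+2=30  i=0*2+1=1

30,1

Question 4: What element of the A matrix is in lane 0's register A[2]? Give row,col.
0: g=0,t=0
[2] (0+8,0*2+0) = (8,0)

8,0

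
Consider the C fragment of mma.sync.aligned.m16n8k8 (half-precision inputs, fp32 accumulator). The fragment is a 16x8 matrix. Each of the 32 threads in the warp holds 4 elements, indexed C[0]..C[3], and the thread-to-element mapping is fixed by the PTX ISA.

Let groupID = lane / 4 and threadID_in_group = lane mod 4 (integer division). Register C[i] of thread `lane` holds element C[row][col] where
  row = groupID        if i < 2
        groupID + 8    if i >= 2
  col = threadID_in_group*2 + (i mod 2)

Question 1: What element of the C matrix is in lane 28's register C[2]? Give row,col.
lane 28: grp=7 (28/4), tig=0 (28%4)
i=2: r=7+8=15, c=0*2+0=0

15,0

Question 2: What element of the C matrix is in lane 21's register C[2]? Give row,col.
lane 21: gr=5 (21/4), th=1 (21%4)
i=2: r=5+8=13, c=1*2+0=2

13,2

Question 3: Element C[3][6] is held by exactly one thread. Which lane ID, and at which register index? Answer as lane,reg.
r=3⇒gr=3,Rb=0  c=6⇒th=3,odd=0
L=3*4+3=15  i=0*2+0=0

15,0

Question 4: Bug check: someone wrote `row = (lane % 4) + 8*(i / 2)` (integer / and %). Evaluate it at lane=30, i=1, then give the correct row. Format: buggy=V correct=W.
`(lane % 4) + 8*(i / 2)`[30,1]⇒2
lane 30⇒30/4=7, 30 mod 4=2
i=1  r:7+0⇒7  c:2·2+1⇒5
row: 2 vs 7

buggy=2 correct=7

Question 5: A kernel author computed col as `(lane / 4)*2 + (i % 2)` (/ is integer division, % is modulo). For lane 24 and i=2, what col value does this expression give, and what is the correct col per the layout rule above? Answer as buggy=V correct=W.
`(lane / 4)*2 + (i % 2)`[24,2]->12
L=24->gid=24>>2=6, tid=24&3=0
[2]->row 6+8=14  col 0·2+0=0
col: 12 vs 0

buggy=12 correct=0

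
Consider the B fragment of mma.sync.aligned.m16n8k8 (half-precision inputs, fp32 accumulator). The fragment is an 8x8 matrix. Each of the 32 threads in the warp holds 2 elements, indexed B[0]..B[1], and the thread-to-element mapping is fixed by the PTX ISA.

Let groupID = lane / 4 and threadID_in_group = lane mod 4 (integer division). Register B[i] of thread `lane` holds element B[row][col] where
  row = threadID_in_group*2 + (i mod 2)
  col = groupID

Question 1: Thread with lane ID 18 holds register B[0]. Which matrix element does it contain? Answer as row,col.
4,4

L=18=>grp=18>>2=4, tig=18&3=2
[0]=>row 2·2+0=4  col grp=4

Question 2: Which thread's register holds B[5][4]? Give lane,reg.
c=4->g=4  r=5->t=2,b0=1
L=4*4+2=18  i=1=1

18,1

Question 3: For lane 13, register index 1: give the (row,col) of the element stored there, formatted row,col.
3,3

lane 13⇒13/4=3, 13 mod 4=1
i=1  r:2·1+1⇒3  c:3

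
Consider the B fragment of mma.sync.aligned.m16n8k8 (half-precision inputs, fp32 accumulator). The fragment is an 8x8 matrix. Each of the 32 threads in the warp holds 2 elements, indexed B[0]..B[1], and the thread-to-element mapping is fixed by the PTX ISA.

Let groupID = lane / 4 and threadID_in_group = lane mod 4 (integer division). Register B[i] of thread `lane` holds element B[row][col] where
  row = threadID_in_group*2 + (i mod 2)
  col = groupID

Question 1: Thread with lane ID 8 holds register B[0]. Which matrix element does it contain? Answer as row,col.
lane 8: gr=2 (8/4), th=0 (8%4)
i=0: r=0*2+0=0, c=gr=2

0,2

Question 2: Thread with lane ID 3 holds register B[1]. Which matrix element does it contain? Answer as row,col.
7,0

lane 3: g=0 (3/4), t=3 (3%4)
i=1: r=3*2+1=7, c=g=0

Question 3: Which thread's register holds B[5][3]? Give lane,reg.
14,1

c=3→G=3  r=5→T=2,p=1
L=3*4+2=14  i=1=1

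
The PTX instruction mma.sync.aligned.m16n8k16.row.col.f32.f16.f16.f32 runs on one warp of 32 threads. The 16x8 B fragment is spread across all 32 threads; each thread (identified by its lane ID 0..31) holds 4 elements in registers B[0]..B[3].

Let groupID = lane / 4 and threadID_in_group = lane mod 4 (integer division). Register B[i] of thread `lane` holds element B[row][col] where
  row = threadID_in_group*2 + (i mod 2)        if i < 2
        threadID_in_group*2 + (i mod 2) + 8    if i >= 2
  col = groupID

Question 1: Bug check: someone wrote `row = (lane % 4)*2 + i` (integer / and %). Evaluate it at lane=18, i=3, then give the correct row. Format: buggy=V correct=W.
`(lane % 4)*2 + i`[18,3]->7
lane 18: gid=4 (18/4), tid=2 (18%4)
i=3: r=2*2+1+8=13, c=gid=4
row: 7 vs 13

buggy=7 correct=13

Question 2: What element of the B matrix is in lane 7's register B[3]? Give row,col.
15,1

7: gid=1,tid=3
[3] (3*2+1+8,1) = (15,1)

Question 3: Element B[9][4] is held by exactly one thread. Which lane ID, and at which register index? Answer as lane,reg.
c=4->g=4  r=9->rb=1,t=0,b0=1
L=4*4+0=16  i=1*2+1=3

16,3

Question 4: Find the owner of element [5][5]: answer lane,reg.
c=5→G=5  r=5→rhi=0,T=2,p=1
L=5*4+2=22  i=0*2+1=1

22,1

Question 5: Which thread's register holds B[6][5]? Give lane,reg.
c=5->g=5  r=6->rb=0,t=3,b0=0
L=5*4+3=23  i=0*2+0=0

23,0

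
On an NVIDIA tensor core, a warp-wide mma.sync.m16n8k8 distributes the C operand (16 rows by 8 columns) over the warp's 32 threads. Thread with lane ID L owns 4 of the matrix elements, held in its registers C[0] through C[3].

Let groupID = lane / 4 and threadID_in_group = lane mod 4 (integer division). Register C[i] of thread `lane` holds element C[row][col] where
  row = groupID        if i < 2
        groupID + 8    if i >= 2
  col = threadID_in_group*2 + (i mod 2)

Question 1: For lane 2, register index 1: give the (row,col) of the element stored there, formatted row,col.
2: grp=0,tig=2
[1] (0+0,2*2+1) = (0,5)

0,5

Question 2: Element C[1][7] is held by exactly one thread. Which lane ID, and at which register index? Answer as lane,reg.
7,1

r=1⇒gr=1,Rb=0  c=7⇒th=3,odd=1
L=1*4+3=7  i=0*2+1=1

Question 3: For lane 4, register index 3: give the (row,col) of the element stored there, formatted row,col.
9,1

4: G=1,T=0
[3] (1+8,0*2+1) = (9,1)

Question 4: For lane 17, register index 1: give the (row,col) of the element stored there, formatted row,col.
4,3

17: gr=4,th=1
[1] (4+0,1*2+1) = (4,3)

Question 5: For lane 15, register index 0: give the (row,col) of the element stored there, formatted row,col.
lane 15: gid=3 (15/4), tid=3 (15%4)
i=0: r=3+0=3, c=3*2+0=6

3,6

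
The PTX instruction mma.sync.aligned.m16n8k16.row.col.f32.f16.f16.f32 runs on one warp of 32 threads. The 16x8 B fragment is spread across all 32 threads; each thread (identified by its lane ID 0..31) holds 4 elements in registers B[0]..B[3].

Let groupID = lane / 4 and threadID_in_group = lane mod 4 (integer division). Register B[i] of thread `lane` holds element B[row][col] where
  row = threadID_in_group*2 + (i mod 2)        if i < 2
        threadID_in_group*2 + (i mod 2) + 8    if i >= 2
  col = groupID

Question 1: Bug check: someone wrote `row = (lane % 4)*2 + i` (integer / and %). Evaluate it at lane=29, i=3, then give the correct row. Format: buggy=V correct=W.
buggy=5 correct=11

`(lane % 4)*2 + i`[29,3]=>5
29: grp=7,tig=1
[3] (1*2+1+8,7) = (11,7)
row: 5 vs 11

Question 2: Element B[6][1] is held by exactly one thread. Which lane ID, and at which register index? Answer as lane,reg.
c=1→G=1  r=6→rhi=0,T=3,p=0
L=1*4+3=7  i=0*2+0=0

7,0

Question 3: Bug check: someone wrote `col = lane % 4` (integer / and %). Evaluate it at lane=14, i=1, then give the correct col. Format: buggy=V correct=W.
buggy=2 correct=3

`lane % 4`[14,1]->2
lane 14: g=3 (14/4), t=2 (14%4)
i=1: r=2*2+1+0=5, c=g=3
col: 2 vs 3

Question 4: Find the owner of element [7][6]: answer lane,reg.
c: 6->gid=6  r: 7->r8=0,tid=3,i&1=1
L=6*4+3=27  i=0*2+1=1

27,1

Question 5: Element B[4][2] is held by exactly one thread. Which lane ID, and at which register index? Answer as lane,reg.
c:2=>grp=2  r:4=>rB=0,tig=2,lo=0
L=2*4+2=10  i=0*2+0=0

10,0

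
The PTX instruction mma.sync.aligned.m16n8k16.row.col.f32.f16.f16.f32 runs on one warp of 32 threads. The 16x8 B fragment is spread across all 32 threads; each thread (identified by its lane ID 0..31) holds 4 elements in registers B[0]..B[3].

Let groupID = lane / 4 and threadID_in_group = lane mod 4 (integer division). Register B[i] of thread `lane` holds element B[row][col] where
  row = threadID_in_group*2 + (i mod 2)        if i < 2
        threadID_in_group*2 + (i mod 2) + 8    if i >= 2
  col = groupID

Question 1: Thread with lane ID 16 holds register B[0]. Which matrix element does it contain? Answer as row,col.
0,4

16: grp=4,tig=0
[0] (0*2+0+0,4) = (0,4)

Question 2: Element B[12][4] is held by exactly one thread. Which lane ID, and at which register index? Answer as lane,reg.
c=4→G=4  r=12→rhi=1,T=2,p=0
L=4*4+2=18  i=1*2+0=2

18,2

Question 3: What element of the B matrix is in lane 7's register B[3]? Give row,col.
lane 7->7/4=1, 7 mod 4=3
i=3  r:2·3+1+8->15  c:1

15,1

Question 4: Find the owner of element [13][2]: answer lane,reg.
10,3

c: 2->gid=2  r: 13->r8=1,tid=2,i&1=1
L=2*4+2=10  i=1*2+1=3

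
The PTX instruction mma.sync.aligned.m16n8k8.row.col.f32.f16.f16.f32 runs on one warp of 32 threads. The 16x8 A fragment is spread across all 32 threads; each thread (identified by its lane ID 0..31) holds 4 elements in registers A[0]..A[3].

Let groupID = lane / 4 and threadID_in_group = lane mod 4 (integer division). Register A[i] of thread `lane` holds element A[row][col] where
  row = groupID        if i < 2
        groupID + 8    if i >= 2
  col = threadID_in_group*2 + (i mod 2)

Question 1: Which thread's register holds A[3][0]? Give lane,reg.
12,0

r:3=>grp=3,rB=0  c:0=>tig=0,lo=0
L=3*4+0=12  i=0*2+0=0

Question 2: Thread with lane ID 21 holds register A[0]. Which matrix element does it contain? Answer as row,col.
5,2

lane 21->21/4=5, 21 mod 4=1
i=0  r:5+0->5  c:2·1+0->2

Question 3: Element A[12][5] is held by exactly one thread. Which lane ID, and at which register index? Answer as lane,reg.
r=12⇒gr=4,Rb=1  c=5⇒th=2,odd=1
L=4*4+2=18  i=1*2+1=3

18,3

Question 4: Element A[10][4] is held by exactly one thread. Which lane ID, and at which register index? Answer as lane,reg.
r=10→G=2,rhi=1  c=4→T=2,p=0
L=2*4+2=10  i=1*2+0=2

10,2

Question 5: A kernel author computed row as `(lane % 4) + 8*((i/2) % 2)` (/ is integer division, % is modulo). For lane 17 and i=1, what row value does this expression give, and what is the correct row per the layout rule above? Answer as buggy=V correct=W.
`(lane % 4) + 8*((i/2) % 2)`[17,1]→1
L=17→G=17>>2=4, T=17&3=1
[1]→row 4+0=4  col 1·2+1=3
row: 1 vs 4

buggy=1 correct=4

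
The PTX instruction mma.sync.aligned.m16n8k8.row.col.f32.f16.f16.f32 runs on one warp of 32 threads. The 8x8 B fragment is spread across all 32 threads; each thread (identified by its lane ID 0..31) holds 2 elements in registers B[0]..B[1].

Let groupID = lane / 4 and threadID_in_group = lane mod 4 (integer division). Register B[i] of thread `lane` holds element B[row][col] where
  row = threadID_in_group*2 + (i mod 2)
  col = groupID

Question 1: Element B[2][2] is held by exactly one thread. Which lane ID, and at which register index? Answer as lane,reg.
9,0

c: 2->gid=2  r: 2->tid=1,i&1=0
L=2*4+1=9  i=0=0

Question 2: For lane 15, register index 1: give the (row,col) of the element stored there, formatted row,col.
lane 15: gr=3 (15/4), th=3 (15%4)
i=1: r=3*2+1=7, c=gr=3

7,3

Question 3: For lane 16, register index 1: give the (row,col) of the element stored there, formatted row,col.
1,4

lane 16->16/4=4, 16 mod 4=0
i=1  r:2·0+1->1  c:4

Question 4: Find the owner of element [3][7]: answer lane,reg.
29,1

c=7⇒gr=7  r=3⇒th=1,odd=1
L=7*4+1=29  i=1=1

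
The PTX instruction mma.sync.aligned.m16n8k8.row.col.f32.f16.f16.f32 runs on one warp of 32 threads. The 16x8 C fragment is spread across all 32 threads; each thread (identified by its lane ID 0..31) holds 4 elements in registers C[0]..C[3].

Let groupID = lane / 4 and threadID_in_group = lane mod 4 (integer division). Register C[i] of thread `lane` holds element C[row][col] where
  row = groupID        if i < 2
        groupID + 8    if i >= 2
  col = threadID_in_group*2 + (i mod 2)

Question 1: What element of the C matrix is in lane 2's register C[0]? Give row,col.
L=2->g=2>>2=0, t=2&3=2
[0]->row 0+0=0  col 2·2+0=4

0,4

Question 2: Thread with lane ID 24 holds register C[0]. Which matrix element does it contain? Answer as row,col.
lane 24=>24/4=6, 24 mod 4=0
i=0  r:6+0=>6  c:2·0+0=>0

6,0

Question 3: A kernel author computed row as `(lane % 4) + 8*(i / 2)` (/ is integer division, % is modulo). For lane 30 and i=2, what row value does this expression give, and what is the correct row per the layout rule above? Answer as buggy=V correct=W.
buggy=10 correct=15

`(lane % 4) + 8*(i / 2)`[30,2]=>10
L=30=>grp=30>>2=7, tig=30&3=2
[2]=>row 7+8=15  col 2·2+0=4
row: 10 vs 15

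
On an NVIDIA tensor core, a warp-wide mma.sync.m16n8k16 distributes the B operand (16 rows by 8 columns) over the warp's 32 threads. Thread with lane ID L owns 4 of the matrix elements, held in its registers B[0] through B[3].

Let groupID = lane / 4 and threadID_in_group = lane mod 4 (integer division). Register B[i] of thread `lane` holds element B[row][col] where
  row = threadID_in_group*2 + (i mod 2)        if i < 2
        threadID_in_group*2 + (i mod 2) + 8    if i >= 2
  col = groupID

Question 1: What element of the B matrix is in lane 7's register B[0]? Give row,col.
L=7->gid=7>>2=1, tid=7&3=3
[0]->row 3·2+0+0=6  col gid=1

6,1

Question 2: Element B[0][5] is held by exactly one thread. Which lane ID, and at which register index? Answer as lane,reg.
c: 5->gid=5  r: 0->r8=0,tid=0,i&1=0
L=5*4+0=20  i=0*2+0=0

20,0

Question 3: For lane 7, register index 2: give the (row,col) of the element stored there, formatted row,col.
14,1

L=7->g=7>>2=1, t=7&3=3
[2]->row 3·2+0+8=14  col g=1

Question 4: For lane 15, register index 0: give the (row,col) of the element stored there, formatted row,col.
lane 15=>15/4=3, 15 mod 4=3
i=0  r:2·3+0+0=>6  c:3

6,3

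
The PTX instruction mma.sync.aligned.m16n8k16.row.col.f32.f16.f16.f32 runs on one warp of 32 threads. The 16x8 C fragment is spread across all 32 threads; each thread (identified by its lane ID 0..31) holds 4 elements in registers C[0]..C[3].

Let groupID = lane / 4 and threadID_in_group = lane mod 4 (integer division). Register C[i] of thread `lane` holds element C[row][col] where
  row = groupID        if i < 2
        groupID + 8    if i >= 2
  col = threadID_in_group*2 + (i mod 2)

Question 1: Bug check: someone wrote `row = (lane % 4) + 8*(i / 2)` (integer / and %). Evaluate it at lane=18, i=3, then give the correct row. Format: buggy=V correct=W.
buggy=10 correct=12

`(lane % 4) + 8*(i / 2)`[18,3]=>10
L=18=>grp=18>>2=4, tig=18&3=2
[3]=>row 4+8=12  col 2·2+1=5
row: 10 vs 12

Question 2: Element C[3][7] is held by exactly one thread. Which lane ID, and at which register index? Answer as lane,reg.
15,1

r: 3->gid=3,r8=0  c: 7->tid=3,i&1=1
L=3*4+3=15  i=0*2+1=1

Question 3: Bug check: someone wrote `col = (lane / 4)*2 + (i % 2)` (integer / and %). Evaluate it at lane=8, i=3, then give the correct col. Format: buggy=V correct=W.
`(lane / 4)*2 + (i % 2)`[8,3]->5
8: gid=2,tid=0
[3] (2+8,0*2+1) = (10,1)
col: 5 vs 1

buggy=5 correct=1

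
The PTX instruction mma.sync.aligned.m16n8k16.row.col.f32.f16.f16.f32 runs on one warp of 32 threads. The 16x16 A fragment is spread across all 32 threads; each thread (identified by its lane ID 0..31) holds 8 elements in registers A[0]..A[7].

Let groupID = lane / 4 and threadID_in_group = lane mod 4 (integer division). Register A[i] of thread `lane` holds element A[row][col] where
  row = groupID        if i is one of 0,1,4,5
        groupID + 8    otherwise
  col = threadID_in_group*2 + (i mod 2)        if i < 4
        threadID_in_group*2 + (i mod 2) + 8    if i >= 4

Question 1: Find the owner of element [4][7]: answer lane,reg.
19,1

r=4⇒gr=4,Rb=0  c=7⇒Cb=0,th=3,odd=1
L=4*4+3=19  i=0*4+0*2+1=1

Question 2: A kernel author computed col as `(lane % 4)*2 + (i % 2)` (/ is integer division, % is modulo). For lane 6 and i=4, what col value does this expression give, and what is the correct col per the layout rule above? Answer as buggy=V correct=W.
`(lane % 4)*2 + (i % 2)`[6,4]⇒4
6: gr=1,th=2
[4] (1+0,2*2+0+8) = (1,12)
col: 4 vs 12

buggy=4 correct=12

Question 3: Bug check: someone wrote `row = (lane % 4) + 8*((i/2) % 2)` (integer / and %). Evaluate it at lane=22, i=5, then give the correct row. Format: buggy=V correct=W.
buggy=2 correct=5

`(lane % 4) + 8*((i/2) % 2)`[22,5]⇒2
lane 22: gr=5 (22/4), th=2 (22%4)
i=5: r=5+0=5, c=2*2+1+8=13
row: 2 vs 5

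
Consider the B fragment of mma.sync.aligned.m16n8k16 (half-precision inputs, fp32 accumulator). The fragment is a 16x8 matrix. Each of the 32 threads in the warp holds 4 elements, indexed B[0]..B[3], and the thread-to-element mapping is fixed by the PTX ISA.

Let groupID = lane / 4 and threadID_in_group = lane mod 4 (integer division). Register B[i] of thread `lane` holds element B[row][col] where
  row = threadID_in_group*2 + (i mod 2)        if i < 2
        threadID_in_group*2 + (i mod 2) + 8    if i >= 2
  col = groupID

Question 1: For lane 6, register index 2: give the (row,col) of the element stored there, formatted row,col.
12,1

lane 6->6/4=1, 6 mod 4=2
i=2  r:2·2+0+8->12  c:1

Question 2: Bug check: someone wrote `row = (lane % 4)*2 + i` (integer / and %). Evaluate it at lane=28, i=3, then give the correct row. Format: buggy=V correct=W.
buggy=3 correct=9

`(lane % 4)*2 + i`[28,3]=>3
lane 28=>28/4=7, 28 mod 4=0
i=3  r:2·0+1+8=>9  c:7
row: 3 vs 9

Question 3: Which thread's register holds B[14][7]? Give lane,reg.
c: 7->gid=7  r: 14->r8=1,tid=3,i&1=0
L=7*4+3=31  i=1*2+0=2

31,2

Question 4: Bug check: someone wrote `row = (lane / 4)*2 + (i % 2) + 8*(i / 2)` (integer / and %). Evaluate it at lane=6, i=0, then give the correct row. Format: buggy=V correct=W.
buggy=2 correct=4

`(lane / 4)*2 + (i % 2) + 8*(i / 2)`[6,0]→2
lane 6: G=1 (6/4), T=2 (6%4)
i=0: r=2*2+0+0=4, c=G=1
row: 2 vs 4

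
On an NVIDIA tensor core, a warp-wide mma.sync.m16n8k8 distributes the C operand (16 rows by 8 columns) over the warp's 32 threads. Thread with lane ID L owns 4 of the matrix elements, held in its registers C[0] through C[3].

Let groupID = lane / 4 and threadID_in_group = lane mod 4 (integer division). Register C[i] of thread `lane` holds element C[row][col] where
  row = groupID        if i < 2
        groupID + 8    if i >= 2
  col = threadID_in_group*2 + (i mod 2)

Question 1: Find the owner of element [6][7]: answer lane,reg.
r=6→G=6,rhi=0  c=7→T=3,p=1
L=6*4+3=27  i=0*2+1=1

27,1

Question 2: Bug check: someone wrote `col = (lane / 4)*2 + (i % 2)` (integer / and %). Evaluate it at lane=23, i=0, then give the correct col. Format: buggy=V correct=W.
buggy=10 correct=6

`(lane / 4)*2 + (i % 2)`[23,0]⇒10
lane 23⇒23/4=5, 23 mod 4=3
i=0  r:5+0⇒5  c:2·3+0⇒6
col: 10 vs 6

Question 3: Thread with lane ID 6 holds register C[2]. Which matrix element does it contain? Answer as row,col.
9,4

L=6⇒gr=6>>2=1, th=6&3=2
[2]⇒row 1+8=9  col 2·2+0=4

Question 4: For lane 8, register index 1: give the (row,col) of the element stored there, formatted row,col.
L=8->gid=8>>2=2, tid=8&3=0
[1]->row 2+0=2  col 0·2+1=1

2,1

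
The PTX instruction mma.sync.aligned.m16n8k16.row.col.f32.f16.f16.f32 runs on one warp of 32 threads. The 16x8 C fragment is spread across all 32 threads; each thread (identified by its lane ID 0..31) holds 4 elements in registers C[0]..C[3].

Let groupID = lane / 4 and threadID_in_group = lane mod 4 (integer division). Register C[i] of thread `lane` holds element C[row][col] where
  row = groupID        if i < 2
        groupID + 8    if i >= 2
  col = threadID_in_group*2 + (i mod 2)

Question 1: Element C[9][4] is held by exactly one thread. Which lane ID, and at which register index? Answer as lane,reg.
r:9=>grp=1,rB=1  c:4=>tig=2,lo=0
L=1*4+2=6  i=1*2+0=2

6,2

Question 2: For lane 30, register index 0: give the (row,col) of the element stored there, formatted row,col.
lane 30->30/4=7, 30 mod 4=2
i=0  r:7+0->7  c:2·2+0->4

7,4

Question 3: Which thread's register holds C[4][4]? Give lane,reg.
r=4->g=4,rb=0  c=4->t=2,b0=0
L=4*4+2=18  i=0*2+0=0

18,0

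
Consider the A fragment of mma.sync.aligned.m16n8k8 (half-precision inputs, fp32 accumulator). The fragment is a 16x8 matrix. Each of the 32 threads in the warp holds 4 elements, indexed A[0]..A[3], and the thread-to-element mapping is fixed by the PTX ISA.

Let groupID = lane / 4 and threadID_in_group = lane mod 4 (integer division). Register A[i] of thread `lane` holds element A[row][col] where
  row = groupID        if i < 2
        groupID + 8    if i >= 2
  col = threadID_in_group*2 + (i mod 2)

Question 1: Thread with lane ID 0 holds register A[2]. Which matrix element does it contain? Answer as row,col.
lane 0→0/4=0, 0 mod 4=0
i=2  r:0+8→8  c:2·0+0→0

8,0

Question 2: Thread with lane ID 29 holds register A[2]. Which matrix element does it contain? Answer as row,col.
lane 29→29/4=7, 29 mod 4=1
i=2  r:7+8→15  c:2·1+0→2

15,2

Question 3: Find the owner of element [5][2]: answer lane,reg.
r=5⇒gr=5,Rb=0  c=2⇒th=1,odd=0
L=5*4+1=21  i=0*2+0=0

21,0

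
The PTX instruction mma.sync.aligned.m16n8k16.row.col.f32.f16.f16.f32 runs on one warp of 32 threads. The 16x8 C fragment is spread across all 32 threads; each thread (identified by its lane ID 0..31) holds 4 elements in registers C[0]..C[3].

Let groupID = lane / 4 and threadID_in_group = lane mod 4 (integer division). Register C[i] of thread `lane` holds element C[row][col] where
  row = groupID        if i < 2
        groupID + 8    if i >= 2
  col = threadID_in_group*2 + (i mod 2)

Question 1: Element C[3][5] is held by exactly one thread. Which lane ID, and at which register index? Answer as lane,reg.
14,1

r:3=>grp=3,rB=0  c:5=>tig=2,lo=1
L=3*4+2=14  i=0*2+1=1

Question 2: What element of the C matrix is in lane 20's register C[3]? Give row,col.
13,1

lane 20=>20/4=5, 20 mod 4=0
i=3  r:5+8=>13  c:2·0+1=>1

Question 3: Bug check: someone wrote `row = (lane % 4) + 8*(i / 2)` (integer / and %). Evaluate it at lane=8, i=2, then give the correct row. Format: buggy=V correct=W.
`(lane % 4) + 8*(i / 2)`[8,2]=>8
L=8=>grp=8>>2=2, tig=8&3=0
[2]=>row 2+8=10  col 0·2+0=0
row: 8 vs 10

buggy=8 correct=10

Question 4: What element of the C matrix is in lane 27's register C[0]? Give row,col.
lane 27→27/4=6, 27 mod 4=3
i=0  r:6+0→6  c:2·3+0→6

6,6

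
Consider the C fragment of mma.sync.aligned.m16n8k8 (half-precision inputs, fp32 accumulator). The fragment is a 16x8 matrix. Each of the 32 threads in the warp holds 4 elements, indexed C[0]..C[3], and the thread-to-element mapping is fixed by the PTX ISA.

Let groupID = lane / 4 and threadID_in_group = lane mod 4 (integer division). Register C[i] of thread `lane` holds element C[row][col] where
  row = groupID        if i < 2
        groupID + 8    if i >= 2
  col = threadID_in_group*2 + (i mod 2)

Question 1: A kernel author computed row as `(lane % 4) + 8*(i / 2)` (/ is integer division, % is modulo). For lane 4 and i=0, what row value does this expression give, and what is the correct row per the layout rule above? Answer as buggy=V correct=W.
buggy=0 correct=1

`(lane % 4) + 8*(i / 2)`[4,0]->0
lane 4->4/4=1, 4 mod 4=0
i=0  r:1+0->1  c:2·0+0->0
row: 0 vs 1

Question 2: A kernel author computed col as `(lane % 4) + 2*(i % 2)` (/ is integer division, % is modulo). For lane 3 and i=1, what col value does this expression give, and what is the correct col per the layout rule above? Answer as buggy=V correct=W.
`(lane % 4) + 2*(i % 2)`[3,1]->5
3: g=0,t=3
[1] (0+0,3*2+1) = (0,7)
col: 5 vs 7

buggy=5 correct=7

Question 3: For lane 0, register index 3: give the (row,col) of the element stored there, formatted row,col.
8,1

lane 0: gr=0 (0/4), th=0 (0%4)
i=3: r=0+8=8, c=0*2+1=1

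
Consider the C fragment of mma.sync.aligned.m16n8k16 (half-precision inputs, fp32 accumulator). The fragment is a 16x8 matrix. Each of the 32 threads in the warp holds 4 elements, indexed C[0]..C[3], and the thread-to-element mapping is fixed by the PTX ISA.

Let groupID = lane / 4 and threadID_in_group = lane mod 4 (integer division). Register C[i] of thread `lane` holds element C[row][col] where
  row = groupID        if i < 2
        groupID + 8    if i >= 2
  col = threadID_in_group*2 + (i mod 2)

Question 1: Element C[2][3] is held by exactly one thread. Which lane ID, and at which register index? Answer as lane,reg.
9,1

r=2⇒gr=2,Rb=0  c=3⇒th=1,odd=1
L=2*4+1=9  i=0*2+1=1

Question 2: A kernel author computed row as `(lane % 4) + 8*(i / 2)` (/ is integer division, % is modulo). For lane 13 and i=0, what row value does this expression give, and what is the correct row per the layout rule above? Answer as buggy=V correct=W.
`(lane % 4) + 8*(i / 2)`[13,0]⇒1
lane 13⇒13/4=3, 13 mod 4=1
i=0  r:3+0⇒3  c:2·1+0⇒2
row: 1 vs 3

buggy=1 correct=3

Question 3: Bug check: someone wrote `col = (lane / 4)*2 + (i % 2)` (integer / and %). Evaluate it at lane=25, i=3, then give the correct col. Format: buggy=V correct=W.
`(lane / 4)*2 + (i % 2)`[25,3]->13
25: gid=6,tid=1
[3] (6+8,1*2+1) = (14,3)
col: 13 vs 3

buggy=13 correct=3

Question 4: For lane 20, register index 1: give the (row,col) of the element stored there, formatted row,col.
lane 20: gr=5 (20/4), th=0 (20%4)
i=1: r=5+0=5, c=0*2+1=1

5,1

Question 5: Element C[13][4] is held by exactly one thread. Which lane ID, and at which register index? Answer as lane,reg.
22,2

r=13⇒gr=5,Rb=1  c=4⇒th=2,odd=0
L=5*4+2=22  i=1*2+0=2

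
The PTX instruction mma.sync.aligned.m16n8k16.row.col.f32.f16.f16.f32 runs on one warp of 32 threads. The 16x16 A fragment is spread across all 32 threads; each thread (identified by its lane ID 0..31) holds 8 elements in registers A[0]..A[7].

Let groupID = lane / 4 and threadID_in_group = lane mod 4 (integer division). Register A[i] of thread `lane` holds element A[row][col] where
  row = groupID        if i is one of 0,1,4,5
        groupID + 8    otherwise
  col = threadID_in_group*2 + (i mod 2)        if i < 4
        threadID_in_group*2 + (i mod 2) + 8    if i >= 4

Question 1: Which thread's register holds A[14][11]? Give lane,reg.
25,7

r: 14->gid=6,r8=1  c: 11->c8=1,tid=1,i&1=1
L=6*4+1=25  i=1*4+1*2+1=7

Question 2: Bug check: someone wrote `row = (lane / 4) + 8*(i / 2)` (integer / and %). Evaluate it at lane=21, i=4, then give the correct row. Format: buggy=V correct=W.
buggy=21 correct=5

`(lane / 4) + 8*(i / 2)`[21,4]→21
L=21→G=21>>2=5, T=21&3=1
[4]→row 5+0=5  col 1·2+0+8=10
row: 21 vs 5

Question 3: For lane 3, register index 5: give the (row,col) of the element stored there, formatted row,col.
L=3->g=3>>2=0, t=3&3=3
[5]->row 0+0=0  col 3·2+1+8=15

0,15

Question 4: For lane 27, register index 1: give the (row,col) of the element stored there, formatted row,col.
6,7

L=27=>grp=27>>2=6, tig=27&3=3
[1]=>row 6+0=6  col 3·2+1+0=7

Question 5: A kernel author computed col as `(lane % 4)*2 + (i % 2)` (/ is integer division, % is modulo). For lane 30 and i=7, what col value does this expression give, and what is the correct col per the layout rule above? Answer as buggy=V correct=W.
`(lane % 4)*2 + (i % 2)`[30,7]=>5
lane 30: grp=7 (30/4), tig=2 (30%4)
i=7: r=7+8=15, c=2*2+1+8=13
col: 5 vs 13

buggy=5 correct=13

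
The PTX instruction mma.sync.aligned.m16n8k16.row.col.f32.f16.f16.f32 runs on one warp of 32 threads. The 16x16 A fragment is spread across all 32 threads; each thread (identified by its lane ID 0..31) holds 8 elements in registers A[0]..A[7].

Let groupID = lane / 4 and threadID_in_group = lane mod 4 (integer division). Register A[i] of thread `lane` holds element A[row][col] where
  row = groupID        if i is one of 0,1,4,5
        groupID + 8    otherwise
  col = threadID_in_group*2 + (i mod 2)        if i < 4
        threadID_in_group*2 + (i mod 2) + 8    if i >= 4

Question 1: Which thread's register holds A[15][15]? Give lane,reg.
31,7

r=15→G=7,rhi=1  c=15→chi=1,T=3,p=1
L=7*4+3=31  i=1*4+1*2+1=7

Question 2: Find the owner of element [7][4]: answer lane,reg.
r=7→G=7,rhi=0  c=4→chi=0,T=2,p=0
L=7*4+2=30  i=0*4+0*2+0=0

30,0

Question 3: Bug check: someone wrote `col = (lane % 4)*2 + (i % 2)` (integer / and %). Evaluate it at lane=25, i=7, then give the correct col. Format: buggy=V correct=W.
buggy=3 correct=11

`(lane % 4)*2 + (i % 2)`[25,7]->3
lane 25->25/4=6, 25 mod 4=1
i=7  r:6+8->14  c:2·1+1+8->11
col: 3 vs 11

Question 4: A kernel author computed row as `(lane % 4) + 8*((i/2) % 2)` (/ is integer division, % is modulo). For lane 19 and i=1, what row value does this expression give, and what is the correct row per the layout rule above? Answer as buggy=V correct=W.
`(lane % 4) + 8*((i/2) % 2)`[19,1]->3
19: gid=4,tid=3
[1] (4+0,3*2+1+0) = (4,7)
row: 3 vs 4

buggy=3 correct=4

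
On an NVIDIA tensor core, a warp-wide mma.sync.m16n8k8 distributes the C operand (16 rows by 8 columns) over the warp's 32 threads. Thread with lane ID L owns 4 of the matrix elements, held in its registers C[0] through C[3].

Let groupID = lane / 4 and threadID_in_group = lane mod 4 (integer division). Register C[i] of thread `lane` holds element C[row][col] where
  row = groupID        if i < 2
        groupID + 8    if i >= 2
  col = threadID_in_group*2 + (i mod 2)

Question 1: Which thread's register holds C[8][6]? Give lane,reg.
r:8=>grp=0,rB=1  c:6=>tig=3,lo=0
L=0*4+3=3  i=1*2+0=2

3,2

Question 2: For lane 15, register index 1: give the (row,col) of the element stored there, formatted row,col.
3,7

lane 15⇒15/4=3, 15 mod 4=3
i=1  r:3+0⇒3  c:2·3+1⇒7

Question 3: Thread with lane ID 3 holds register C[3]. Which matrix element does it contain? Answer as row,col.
8,7

L=3=>grp=3>>2=0, tig=3&3=3
[3]=>row 0+8=8  col 3·2+1=7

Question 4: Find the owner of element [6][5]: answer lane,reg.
r=6⇒gr=6,Rb=0  c=5⇒th=2,odd=1
L=6*4+2=26  i=0*2+1=1

26,1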